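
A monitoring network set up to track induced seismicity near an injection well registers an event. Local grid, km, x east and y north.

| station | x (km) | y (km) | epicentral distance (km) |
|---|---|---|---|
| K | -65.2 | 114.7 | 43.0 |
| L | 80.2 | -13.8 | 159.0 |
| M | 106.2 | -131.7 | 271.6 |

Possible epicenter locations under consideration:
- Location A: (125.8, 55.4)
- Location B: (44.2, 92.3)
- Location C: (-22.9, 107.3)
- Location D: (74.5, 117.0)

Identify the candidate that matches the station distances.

For each candidate, compare |candidate − station| to the reported distance:
Location A: residuals K 157.0, L 76.1, M 83.5 → max 157.0 km
Location B: residuals K 68.7, L 47.0, M 39.2 → max 68.7 km
Location C: residuals K 0.1, L 0.0, M 0.0 → max 0.1 km
Location D: residuals K 96.7, L 28.1, M 20.9 → max 96.7 km
Only Location C has all residuals ≈ 0.

Location C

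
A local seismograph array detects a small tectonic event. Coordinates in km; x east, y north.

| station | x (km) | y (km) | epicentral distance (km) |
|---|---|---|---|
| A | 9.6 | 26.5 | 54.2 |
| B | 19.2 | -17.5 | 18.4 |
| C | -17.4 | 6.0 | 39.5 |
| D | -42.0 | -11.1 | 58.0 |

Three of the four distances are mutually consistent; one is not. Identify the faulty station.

D

Solve using three stations at a time. Using A, B, C (subtract circle equations pairwise → linear system) gives (x, y) ≈ (3.7, -27.4).
Distances from that point to each station vs reported:
  A: calculated 54.2 vs reported 54.2 → residual 0.0 km
  B: calculated 18.4 vs reported 18.4 → residual 0.0 km
  C: calculated 39.5 vs reported 39.5 → residual 0.0 km
  D: calculated 48.5 vs reported 58.0 → residual 9.5 km
A, B, C are mutually consistent (residuals ≈ 0); D is off by 9.5 km.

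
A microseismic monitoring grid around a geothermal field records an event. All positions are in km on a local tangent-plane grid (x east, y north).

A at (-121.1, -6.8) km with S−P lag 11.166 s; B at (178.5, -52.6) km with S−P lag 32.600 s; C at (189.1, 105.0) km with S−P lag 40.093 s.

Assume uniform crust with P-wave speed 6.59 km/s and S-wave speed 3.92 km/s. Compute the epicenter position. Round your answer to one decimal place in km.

Distance from S−P lag: d = Δt · v_P v_S / (v_P − v_S) = Δt · (6.59·3.92)/(6.59−3.92) ≈ 9.6752·Δt.
So d_A = 108.03, d_B = 315.41, d_C = 387.91 km.
Circle about each station: (x + 121.1)² + (y + 6.8)² = 108.03²; (x − 178.5)² + (y + 52.6)² = 315.41²; (x − 189.1)² + (y − 105.0)² = 387.91².
Subtracting pairs of circle equations eliminates x²+y² and gives linear equations (the radical axes):
599.2 x − 91.6 y = -67895.43
620.4 x + 223.6 y = -106731.33
Solving the 2×2 system: x ≈ -130.8, y ≈ -114.4 km.
Check against A (with the unrounded x, y): √((x + 121.1)²+(y + 6.8)²) = 108.05 ≈ 108.03 km. ✓

(-130.8, -114.4)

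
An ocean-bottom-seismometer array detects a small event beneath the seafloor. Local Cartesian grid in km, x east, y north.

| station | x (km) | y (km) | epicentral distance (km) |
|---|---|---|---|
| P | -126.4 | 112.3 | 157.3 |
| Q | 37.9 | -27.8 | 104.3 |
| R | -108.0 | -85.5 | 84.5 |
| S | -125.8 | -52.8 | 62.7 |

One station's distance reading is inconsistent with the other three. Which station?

R

Solve using three stations at a time. Using P, Q, S (subtract circle equations pairwise → linear system) gives (x, y) ≈ (-66.3, -33.1).
Distances from that point to each station vs reported:
  P: calculated 157.3 vs reported 157.3 → residual 0.0 km
  Q: calculated 104.3 vs reported 104.3 → residual 0.0 km
  R: calculated 67.0 vs reported 84.5 → residual 17.5 km
  S: calculated 62.7 vs reported 62.7 → residual 0.0 km
P, Q, S are mutually consistent (residuals ≈ 0); R is off by 17.5 km.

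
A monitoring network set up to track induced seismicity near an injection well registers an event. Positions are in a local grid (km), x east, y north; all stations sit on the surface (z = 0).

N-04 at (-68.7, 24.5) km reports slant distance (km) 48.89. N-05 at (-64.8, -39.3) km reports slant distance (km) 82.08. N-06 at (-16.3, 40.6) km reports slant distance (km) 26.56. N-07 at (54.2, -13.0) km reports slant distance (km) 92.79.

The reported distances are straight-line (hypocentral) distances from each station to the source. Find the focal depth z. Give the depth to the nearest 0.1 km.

depth ≈ 22.2 km

Each station gives a sphere (x−x_i)² + (y−y_i)² + z² = d_i² (stations at z=0).
Subtracting the N-04 sphere from N-05 and N-06: z² cancels, leaving linear equations in x and y:
7.8 x − 127.6 y = -3923.30
104.8 x + 32.2 y = -1721.09
Solving: x ≈ -25.393, y ≈ 29.195 km (keep extra digits for the depth step; rounded: -25.4, 29.2).
Then from the N-04 sphere: z² = 48.89² − (x + 68.7)² − (y − 24.5)² with x = -25.393, y = 29.195, so z ≈ 22.197 ≈ 22.2 km.
Check against N-07 (with the unrounded solution): distance 92.78 ≈ 92.79 km. ✓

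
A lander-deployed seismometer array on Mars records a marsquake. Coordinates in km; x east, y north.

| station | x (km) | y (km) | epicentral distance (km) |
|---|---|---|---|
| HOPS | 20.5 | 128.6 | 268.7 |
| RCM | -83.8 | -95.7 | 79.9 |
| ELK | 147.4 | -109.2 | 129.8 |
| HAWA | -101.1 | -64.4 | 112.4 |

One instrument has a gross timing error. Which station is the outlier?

Solve using three stations at a time. Using HOPS, RCM, HAWA (subtract circle equations pairwise → linear system) gives (x, y) ≈ (-15.9, -137.6).
Distances from that point to each station vs reported:
  HOPS: calculated 268.7 vs reported 268.7 → residual 0.0 km
  RCM: calculated 79.8 vs reported 79.9 → residual 0.1 km
  ELK: calculated 165.8 vs reported 129.8 → residual 36.0 km
  HAWA: calculated 112.3 vs reported 112.4 → residual 0.1 km
HOPS, RCM, HAWA are mutually consistent (residuals ≈ 0); ELK is off by 36.0 km.

ELK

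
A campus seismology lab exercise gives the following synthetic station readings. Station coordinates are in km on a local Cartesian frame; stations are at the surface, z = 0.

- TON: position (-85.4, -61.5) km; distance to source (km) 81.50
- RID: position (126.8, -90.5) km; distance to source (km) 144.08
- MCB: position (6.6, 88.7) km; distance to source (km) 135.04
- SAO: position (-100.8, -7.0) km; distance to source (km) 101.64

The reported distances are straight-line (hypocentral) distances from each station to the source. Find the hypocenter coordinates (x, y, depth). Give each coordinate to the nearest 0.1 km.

x ≈ -8.2 km, y ≈ -44.1 km, depth ≈ 19.5 km

Each station gives a sphere (x−x_i)² + (y−y_i)² + z² = d_i² (stations at z=0).
Subtracting the TON sphere from RID and MCB: z² cancels, leaving linear equations in x and y:
424.4 x − 58.0 y = -923.72
184.0 x + 300.4 y = -14757.71
Solving: x ≈ -8.204, y ≈ -44.102 km (keep extra digits for the depth step; rounded: -8.2, -44.1).
Then from the TON sphere: z² = 81.50² − (x + 85.4)² − (y + 61.5)² with x = -8.204, y = -44.102, so z ≈ 19.502 ≈ 19.5 km.
Check against SAO (with the unrounded solution): distance 101.64 ≈ 101.64 km. ✓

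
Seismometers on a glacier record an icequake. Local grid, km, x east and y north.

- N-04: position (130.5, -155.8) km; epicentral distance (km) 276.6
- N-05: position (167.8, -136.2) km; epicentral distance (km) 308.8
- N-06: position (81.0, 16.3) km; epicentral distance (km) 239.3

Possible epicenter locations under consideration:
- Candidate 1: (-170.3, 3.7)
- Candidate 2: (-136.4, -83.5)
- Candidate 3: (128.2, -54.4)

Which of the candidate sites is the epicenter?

For each candidate, compare |candidate − station| to the reported distance:
Candidate 1: residuals N-04 63.9, N-05 57.1, N-06 12.3 → max 63.9 km
Candidate 2: residuals N-04 0.1, N-05 0.1, N-06 0.1 → max 0.1 km
Candidate 3: residuals N-04 175.2, N-05 217.9, N-06 154.3 → max 217.9 km
Only Candidate 2 has all residuals ≈ 0.

Candidate 2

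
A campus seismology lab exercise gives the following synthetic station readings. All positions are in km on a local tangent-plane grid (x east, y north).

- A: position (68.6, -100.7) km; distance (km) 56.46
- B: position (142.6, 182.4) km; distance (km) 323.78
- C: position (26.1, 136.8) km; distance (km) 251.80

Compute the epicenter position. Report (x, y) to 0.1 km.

13.9 km east, -114.7 km north

Circle about each station: (x − 68.6)² + (y + 100.7)² = 56.46²; (x − 142.6)² + (y − 182.4)² = 323.78²; (x − 26.1)² + (y − 136.8)² = 251.80².
Subtracting the A equation from the B and C equations removes the quadratic terms:
148.0 x + 566.2 y = -62887.69
-85.0 x + 475.0 y = -55666.51
Solving the 2×2 system: x ≈ 13.9, y ≈ -114.7 km.
Check against A (with the unrounded x, y): √((x − 68.6)²+(y + 100.7)²) = 56.46 ≈ 56.46 km. ✓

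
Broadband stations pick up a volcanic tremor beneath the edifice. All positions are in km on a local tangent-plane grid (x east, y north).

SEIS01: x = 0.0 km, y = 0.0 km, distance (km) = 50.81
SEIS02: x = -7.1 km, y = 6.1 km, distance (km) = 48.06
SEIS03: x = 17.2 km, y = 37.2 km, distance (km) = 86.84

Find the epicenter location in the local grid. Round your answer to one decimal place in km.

(-45.2, -23.2)

Circle about each station: x² + y² = 50.81²; (x + 7.1)² + (y − 6.1)² = 48.06²; (x − 17.2)² + (y − 37.2)² = 86.84².
Subtracting pairs of circle equations eliminates x²+y² and gives linear equations (the radical axes):
-14.2 x + 12.2 y = 359.51
34.4 x + 74.4 y = -3279.85
Solving the 2×2 system: x ≈ -45.2, y ≈ -23.2 km.
Check against SEIS01 (with the unrounded x, y): √(x²+y²) = 50.82 ≈ 50.81 km. ✓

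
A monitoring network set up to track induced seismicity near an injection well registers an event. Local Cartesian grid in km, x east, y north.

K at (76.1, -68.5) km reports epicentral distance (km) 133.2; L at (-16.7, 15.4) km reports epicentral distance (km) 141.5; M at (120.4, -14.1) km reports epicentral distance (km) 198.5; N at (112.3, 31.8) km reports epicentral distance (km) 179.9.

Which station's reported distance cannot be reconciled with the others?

Solve using three stations at a time. Using K, L, M (subtract circle equations pairwise → linear system) gives (x, y) ≈ (-45.5, -123.3).
Distances from that point to each station vs reported:
  K: calculated 133.4 vs reported 133.2 → residual 0.2 km
  L: calculated 141.7 vs reported 141.5 → residual 0.2 km
  M: calculated 198.6 vs reported 198.5 → residual 0.1 km
  N: calculated 221.3 vs reported 179.9 → residual 41.4 km
K, L, M are mutually consistent (residuals ≈ 0); N is off by 41.4 km.

N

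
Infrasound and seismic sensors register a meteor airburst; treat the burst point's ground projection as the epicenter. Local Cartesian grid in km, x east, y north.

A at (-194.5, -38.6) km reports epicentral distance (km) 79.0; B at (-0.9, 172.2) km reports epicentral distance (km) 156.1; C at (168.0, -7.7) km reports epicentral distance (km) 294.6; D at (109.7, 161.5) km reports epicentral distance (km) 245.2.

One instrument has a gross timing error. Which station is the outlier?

A

Solve using three stations at a time. Using B, C, D (subtract circle equations pairwise → linear system) gives (x, y) ≈ (-116.8, 67.6).
Distances from that point to each station vs reported:
  A: calculated 131.6 vs reported 79.0 → residual 52.6 km
  B: calculated 156.2 vs reported 156.1 → residual 0.1 km
  C: calculated 294.6 vs reported 294.6 → residual 0.0 km
  D: calculated 245.2 vs reported 245.2 → residual 0.0 km
B, C, D are mutually consistent (residuals ≈ 0); A is off by 52.6 km.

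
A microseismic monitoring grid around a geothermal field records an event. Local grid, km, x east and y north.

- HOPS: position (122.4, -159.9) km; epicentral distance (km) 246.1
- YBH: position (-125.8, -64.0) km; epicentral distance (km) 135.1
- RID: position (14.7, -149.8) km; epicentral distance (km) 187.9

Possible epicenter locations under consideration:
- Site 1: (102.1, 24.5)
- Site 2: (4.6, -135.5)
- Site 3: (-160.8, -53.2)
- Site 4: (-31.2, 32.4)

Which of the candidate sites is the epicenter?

Site 4

For each candidate, compare |candidate − station| to the reported distance:
Site 1: residuals HOPS 60.6, YBH 109.4, RID 7.1 → max 109.4 km
Site 2: residuals HOPS 125.8, YBH 13.6, RID 170.4 → max 170.4 km
Site 3: residuals HOPS 56.5, YBH 98.5, RID 12.4 → max 98.5 km
Site 4: residuals HOPS 0.0, YBH 0.0, RID 0.0 → max 0.0 km
Only Site 4 has all residuals ≈ 0.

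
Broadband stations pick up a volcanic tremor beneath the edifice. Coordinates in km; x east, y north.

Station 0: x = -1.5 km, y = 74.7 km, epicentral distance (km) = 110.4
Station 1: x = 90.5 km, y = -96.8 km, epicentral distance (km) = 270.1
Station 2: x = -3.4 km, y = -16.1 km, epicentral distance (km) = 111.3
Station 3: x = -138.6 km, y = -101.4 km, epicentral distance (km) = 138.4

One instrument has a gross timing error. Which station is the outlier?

Solve using three stations at a time. Using Station 0, Station 2, Station 3 (subtract circle equations pairwise → linear system) gives (x, y) ≈ (-103.6, 32.5).
Distances from that point to each station vs reported:
  Station 0: calculated 110.4 vs reported 110.4 → residual 0.0 km
  Station 1: calculated 233.2 vs reported 270.1 → residual 36.9 km
  Station 2: calculated 111.3 vs reported 111.3 → residual 0.0 km
  Station 3: calculated 138.4 vs reported 138.4 → residual 0.0 km
Station 0, Station 2, Station 3 are mutually consistent (residuals ≈ 0); Station 1 is off by 36.9 km.

Station 1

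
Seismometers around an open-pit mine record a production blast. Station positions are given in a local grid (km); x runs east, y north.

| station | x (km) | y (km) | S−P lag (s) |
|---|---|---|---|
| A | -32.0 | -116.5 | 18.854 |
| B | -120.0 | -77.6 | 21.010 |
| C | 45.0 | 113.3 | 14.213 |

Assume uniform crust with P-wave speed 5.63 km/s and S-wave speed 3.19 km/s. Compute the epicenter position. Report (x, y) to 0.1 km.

Distance from S−P lag: d = Δt · v_P v_S / (v_P − v_S) = Δt · (5.63·3.19)/(5.63−3.19) ≈ 7.3605·Δt.
So d_A = 138.78, d_B = 154.64, d_C = 104.62 km.
Circle about each station: (x + 32.0)² + (y + 116.5)² = 138.78²; (x + 120.0)² + (y + 77.6)² = 154.64²; (x − 45.0)² + (y − 113.3)² = 104.62².
Subtracting the A equation from the B and C equations removes the quadratic terms:
-176.0 x + 77.8 y = 1171.87
154.0 x + 459.6 y = 8580.18
Solving the 2×2 system: x ≈ 1.4, y ≈ 18.2 km.

1.4 km east, 18.2 km north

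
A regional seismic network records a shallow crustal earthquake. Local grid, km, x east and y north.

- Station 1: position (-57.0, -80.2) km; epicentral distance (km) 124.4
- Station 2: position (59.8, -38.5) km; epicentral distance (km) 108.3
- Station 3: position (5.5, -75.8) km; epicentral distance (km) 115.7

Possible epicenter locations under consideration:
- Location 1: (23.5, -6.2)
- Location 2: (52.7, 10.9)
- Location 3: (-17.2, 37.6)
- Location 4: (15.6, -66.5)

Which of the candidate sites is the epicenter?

Location 3

For each candidate, compare |candidate − station| to the reported distance:
Location 1: residuals Station 1 15.1, Station 2 59.7, Station 3 43.8 → max 59.7 km
Location 2: residuals Station 1 18.2, Station 2 58.4, Station 3 17.0 → max 58.4 km
Location 3: residuals Station 1 0.1, Station 2 0.0, Station 3 0.1 → max 0.1 km
Location 4: residuals Station 1 50.5, Station 2 56.0, Station 3 102.0 → max 102.0 km
Only Location 3 has all residuals ≈ 0.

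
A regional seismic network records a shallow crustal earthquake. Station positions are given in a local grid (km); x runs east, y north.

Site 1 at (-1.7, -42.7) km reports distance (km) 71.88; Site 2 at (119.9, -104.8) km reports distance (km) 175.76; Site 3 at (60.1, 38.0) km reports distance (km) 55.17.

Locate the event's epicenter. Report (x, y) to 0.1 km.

Circle about each station: (x + 1.7)² + (y + 42.7)² = 71.88²; (x − 119.9)² + (y + 104.8)² = 175.76²; (x − 60.1)² + (y − 38.0)² = 55.17².
Subtracting the Site 1 equation from the Site 2 and Site 3 equations removes the quadratic terms:
243.2 x − 124.2 y = -2191.97
123.6 x + 161.4 y = 5352.84
Solving the 2×2 system: x ≈ 5.7, y ≈ 28.8 km.

x ≈ 5.7 km, y ≈ 28.8 km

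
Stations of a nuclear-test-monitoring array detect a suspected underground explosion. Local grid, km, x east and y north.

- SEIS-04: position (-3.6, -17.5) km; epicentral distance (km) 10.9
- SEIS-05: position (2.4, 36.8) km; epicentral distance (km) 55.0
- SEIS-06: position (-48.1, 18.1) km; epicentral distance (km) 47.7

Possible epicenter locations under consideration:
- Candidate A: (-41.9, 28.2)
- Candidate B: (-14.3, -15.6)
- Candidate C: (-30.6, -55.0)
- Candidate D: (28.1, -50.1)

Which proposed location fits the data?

For each candidate, compare |candidate − station| to the reported distance:
Candidate A: residuals SEIS-04 48.7, SEIS-05 9.9, SEIS-06 35.8 → max 48.7 km
Candidate B: residuals SEIS-04 0.0, SEIS-05 0.0, SEIS-06 0.0 → max 0.0 km
Candidate C: residuals SEIS-04 35.3, SEIS-05 42.6, SEIS-06 27.5 → max 42.6 km
Candidate D: residuals SEIS-04 34.6, SEIS-05 35.6, SEIS-06 54.6 → max 54.6 km
Only Candidate B has all residuals ≈ 0.

Candidate B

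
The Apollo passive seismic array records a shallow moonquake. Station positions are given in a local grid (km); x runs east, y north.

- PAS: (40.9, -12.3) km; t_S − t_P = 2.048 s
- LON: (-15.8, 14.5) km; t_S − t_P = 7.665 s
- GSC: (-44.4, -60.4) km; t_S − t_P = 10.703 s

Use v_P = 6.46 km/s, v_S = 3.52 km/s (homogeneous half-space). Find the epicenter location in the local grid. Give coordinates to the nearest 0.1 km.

Distance from S−P lag: d = Δt · v_P v_S / (v_P − v_S) = Δt · (6.46·3.52)/(6.46−3.52) ≈ 7.7344·Δt.
So d_PAS = 15.84, d_LON = 59.28, d_GSC = 82.78 km.
Circle about each station: (x − 40.9)² + (y + 12.3)² = 15.84²; (x + 15.8)² + (y − 14.5)² = 59.28²; (x + 44.4)² + (y + 60.4)² = 82.78².
Subtracting the PAS equation from the LON and GSC equations removes the quadratic terms:
-113.4 x + 53.6 y = -4627.42
-170.6 x − 96.2 y = -2806.20
Solving the 2×2 system: x ≈ 29.7, y ≈ -23.5 km.

29.7 km east, -23.5 km north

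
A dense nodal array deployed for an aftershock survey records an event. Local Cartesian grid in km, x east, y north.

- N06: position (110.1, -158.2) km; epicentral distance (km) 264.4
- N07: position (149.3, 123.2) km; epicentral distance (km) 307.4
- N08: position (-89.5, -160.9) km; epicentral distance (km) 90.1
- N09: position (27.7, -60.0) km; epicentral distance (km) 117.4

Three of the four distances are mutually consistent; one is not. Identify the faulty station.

N06

Solve using three stations at a time. Using N07, N08, N09 (subtract circle equations pairwise → linear system) gives (x, y) ≈ (-89.3, -70.6).
Distances from that point to each station vs reported:
  N06: calculated 217.8 vs reported 264.4 → residual 46.6 km
  N07: calculated 307.4 vs reported 307.4 → residual 0.0 km
  N08: calculated 90.3 vs reported 90.1 → residual 0.2 km
  N09: calculated 117.5 vs reported 117.4 → residual 0.1 km
N07, N08, N09 are mutually consistent (residuals ≈ 0); N06 is off by 46.6 km.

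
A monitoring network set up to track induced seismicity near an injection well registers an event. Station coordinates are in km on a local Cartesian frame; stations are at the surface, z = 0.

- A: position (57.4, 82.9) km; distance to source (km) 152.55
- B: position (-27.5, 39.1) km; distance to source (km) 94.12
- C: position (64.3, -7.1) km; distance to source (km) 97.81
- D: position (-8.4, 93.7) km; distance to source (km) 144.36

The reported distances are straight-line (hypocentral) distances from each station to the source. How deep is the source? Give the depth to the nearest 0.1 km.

z ≈ 42.4 km

Each station gives a sphere (x−x_i)² + (y−y_i)² + z² = d_i² (stations at z=0).
Subtracting the A sphere from B and C: z² cancels, leaving linear equations in x and y:
-169.8 x − 87.6 y = 6530.82
13.8 x − 180.0 y = 7722.44
Solving: x ≈ -15.707, y ≈ -44.107 km (keep extra digits for the depth step; rounded: -15.7, -44.1).
Then from the A sphere: z² = 152.55² − (x − 57.4)² − (y − 82.9)² with x = -15.707, y = -44.107, so z ≈ 42.380 ≈ 42.4 km.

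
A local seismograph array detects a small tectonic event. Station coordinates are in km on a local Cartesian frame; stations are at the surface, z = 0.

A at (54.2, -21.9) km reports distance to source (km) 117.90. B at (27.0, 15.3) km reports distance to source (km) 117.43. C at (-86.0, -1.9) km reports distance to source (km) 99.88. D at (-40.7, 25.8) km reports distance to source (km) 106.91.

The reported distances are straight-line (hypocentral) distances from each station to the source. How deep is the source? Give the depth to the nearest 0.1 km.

depth ≈ 66.0 km

Each station gives a sphere (x−x_i)² + (y−y_i)² + z² = d_i² (stations at z=0).
Subtracting the A sphere from B and C: z² cancels, leaving linear equations in x and y:
-54.4 x + 74.4 y = -2343.55
-280.4 x + 40.0 y = 7906.76
Solving: x ≈ -36.499, y ≈ -58.187 km (keep extra digits for the depth step; rounded: -36.5, -58.2).
Then from the A sphere: z² = 117.90² − (x − 54.2)² − (y + 21.9)² with x = -36.499, y = -58.187, so z ≈ 66.010 ≈ 66.0 km.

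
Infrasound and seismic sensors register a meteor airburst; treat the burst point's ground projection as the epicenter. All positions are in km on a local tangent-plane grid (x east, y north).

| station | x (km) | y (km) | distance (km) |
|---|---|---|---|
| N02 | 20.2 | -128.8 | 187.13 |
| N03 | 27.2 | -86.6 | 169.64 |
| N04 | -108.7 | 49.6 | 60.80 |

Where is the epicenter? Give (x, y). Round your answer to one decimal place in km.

x ≈ -123.8 km, y ≈ -9.3 km

Circle about each station: (x − 20.2)² + (y + 128.8)² = 187.13²; (x − 27.2)² + (y + 86.6)² = 169.64²; (x + 108.7)² + (y − 49.6)² = 60.80².
Subtracting the N02 equation from the N03 and N04 equations removes the quadratic terms:
14.0 x + 84.4 y = -2518.17
-257.8 x + 356.8 y = 28599.37
Solving the 2×2 system: x ≈ -123.8, y ≈ -9.3 km.
Check against N02 (with the unrounded x, y): √((x − 20.2)²+(y + 128.8)²) = 187.13 ≈ 187.13 km. ✓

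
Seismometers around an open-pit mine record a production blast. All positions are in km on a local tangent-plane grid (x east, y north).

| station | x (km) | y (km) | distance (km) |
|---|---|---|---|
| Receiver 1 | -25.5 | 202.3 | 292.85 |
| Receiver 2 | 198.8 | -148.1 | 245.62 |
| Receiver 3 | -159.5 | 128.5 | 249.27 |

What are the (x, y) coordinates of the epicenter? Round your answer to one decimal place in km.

Circle about each station: (x + 25.5)² + (y − 202.3)² = 292.85²; (x − 198.8)² + (y + 148.1)² = 245.62²; (x + 159.5)² + (y − 128.5)² = 249.27².
Subtracting pairs of circle equations eliminates x²+y² and gives linear equations (the radical axes):
448.6 x − 700.8 y = 45311.45
-268.0 x − 147.6 y = 24002.55
Solving the 2×2 system: x ≈ -39.9, y ≈ -90.2 km.
Check against Receiver 1 (with the unrounded x, y): √((x + 25.5)²+(y − 202.3)²) = 292.84 ≈ 292.85 km. ✓

x ≈ -39.9 km, y ≈ -90.2 km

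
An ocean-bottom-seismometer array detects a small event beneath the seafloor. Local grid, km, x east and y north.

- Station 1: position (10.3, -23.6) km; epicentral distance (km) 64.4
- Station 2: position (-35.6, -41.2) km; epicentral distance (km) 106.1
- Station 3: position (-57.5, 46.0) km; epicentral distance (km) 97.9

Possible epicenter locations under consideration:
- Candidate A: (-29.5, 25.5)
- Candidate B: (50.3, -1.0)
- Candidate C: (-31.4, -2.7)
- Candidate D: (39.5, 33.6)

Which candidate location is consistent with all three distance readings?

Candidate D

For each candidate, compare |candidate − station| to the reported distance:
Candidate A: residuals Station 1 1.2, Station 2 39.1, Station 3 63.2 → max 63.2 km
Candidate B: residuals Station 1 18.5, Station 2 11.3, Station 3 19.7 → max 19.7 km
Candidate C: residuals Station 1 17.8, Station 2 67.4, Station 3 42.6 → max 67.4 km
Candidate D: residuals Station 1 0.2, Station 2 0.1, Station 3 0.1 → max 0.2 km
Only Candidate D has all residuals ≈ 0.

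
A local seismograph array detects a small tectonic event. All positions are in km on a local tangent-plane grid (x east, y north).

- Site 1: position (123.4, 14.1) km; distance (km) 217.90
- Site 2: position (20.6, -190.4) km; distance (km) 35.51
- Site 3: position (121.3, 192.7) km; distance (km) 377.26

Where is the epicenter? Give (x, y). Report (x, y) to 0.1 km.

(-2.7, -163.6)

Circle about each station: (x − 123.4)² + (y − 14.1)² = 217.90²; (x − 20.6)² + (y + 190.4)² = 35.51²; (x − 121.3)² + (y − 192.7)² = 377.26².
Subtracting the Site 1 equation from the Site 2 and Site 3 equations removes the quadratic terms:
-205.6 x − 409.0 y = 67469.60
-4.2 x + 357.2 y = -58424.09
Solving the 2×2 system: x ≈ -2.7, y ≈ -163.6 km.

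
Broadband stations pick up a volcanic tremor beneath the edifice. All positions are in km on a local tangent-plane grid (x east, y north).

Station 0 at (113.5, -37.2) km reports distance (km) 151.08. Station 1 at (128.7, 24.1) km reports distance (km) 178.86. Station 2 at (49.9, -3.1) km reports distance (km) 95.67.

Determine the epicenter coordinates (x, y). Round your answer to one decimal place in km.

Circle about each station: (x − 113.5)² + (y + 37.2)² = 151.08²; (x − 128.7)² + (y − 24.1)² = 178.86²; (x − 49.9)² + (y + 3.1)² = 95.67².
Subtracting pairs of circle equations eliminates x²+y² and gives linear equations (the radical axes):
30.4 x + 122.6 y = -6287.32
-127.2 x + 68.2 y = 1905.95
Solving the 2×2 system: x ≈ -37.5, y ≈ -42.0 km.
Check against Station 0 (with the unrounded x, y): √((x − 113.5)²+(y + 37.2)²) = 151.07 ≈ 151.08 km. ✓

(-37.5, -42.0)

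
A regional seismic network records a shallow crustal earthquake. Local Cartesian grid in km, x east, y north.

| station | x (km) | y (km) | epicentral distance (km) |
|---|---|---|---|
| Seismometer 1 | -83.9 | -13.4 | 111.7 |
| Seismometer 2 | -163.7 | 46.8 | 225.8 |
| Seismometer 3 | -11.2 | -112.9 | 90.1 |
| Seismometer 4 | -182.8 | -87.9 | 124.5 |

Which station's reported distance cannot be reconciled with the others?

Solve using three stations at a time. Using Seismometer 2, Seismometer 3, Seismometer 4 (subtract circle equations pairwise → linear system) gives (x, y) ≈ (-84.9, -164.8).
Distances from that point to each station vs reported:
  Seismometer 1: calculated 151.4 vs reported 111.7 → residual 39.7 km
  Seismometer 2: calculated 225.8 vs reported 225.8 → residual 0.0 km
  Seismometer 3: calculated 90.1 vs reported 90.1 → residual 0.0 km
  Seismometer 4: calculated 124.5 vs reported 124.5 → residual 0.0 km
Seismometer 2, Seismometer 3, Seismometer 4 are mutually consistent (residuals ≈ 0); Seismometer 1 is off by 39.7 km.

Seismometer 1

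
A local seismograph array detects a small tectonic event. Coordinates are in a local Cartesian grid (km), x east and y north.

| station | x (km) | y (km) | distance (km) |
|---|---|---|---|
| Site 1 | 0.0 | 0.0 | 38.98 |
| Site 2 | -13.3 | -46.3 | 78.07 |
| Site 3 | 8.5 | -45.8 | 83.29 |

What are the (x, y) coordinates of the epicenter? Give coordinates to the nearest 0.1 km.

-23.5 km east, 31.1 km north

Circle about each station: x² + y² = 38.98²; (x + 13.3)² + (y + 46.3)² = 78.07²; (x − 8.5)² + (y + 45.8)² = 83.29².
Subtracting the Site 1 equation from the Site 2 and Site 3 equations removes the quadratic terms:
-26.6 x − 92.6 y = -2254.90
17.0 x − 91.6 y = -3247.89
Solving the 2×2 system: x ≈ -23.5, y ≈ 31.1 km.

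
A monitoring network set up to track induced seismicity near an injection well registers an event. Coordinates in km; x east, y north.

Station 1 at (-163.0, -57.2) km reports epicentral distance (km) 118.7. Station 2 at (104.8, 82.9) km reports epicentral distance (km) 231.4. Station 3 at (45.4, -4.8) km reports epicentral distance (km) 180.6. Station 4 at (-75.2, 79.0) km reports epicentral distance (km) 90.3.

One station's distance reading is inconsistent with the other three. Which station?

Station 4

Solve using three stations at a time. Using Station 1, Station 2, Station 3 (subtract circle equations pairwise → linear system) gives (x, y) ≈ (-124.9, 55.2).
Distances from that point to each station vs reported:
  Station 1: calculated 118.7 vs reported 118.7 → residual 0.0 km
  Station 2: calculated 231.4 vs reported 231.4 → residual 0.0 km
  Station 3: calculated 180.6 vs reported 180.6 → residual 0.0 km
  Station 4: calculated 55.1 vs reported 90.3 → residual 35.2 km
Station 1, Station 2, Station 3 are mutually consistent (residuals ≈ 0); Station 4 is off by 35.2 km.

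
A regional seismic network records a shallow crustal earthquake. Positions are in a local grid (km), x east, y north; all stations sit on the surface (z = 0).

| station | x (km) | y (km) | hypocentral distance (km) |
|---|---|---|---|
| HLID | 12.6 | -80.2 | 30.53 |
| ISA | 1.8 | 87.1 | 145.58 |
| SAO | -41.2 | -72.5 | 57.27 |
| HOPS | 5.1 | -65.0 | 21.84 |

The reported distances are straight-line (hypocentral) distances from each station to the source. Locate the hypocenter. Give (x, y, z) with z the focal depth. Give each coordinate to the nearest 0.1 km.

Each station gives a sphere (x−x_i)² + (y−y_i)² + z² = d_i² (stations at z=0).
Subtracting the HLID sphere from ISA and SAO: z² cancels, leaving linear equations in x and y:
-21.6 x + 334.6 y = -19262.61
-107.6 x + 15.4 y = -1984.88
Solving: x ≈ 10.303, y ≈ -56.904 km (keep extra digits for the depth step; rounded: 10.3, -56.9).
Then from the HLID sphere: z² = 30.53² − (x − 12.6)² − (y + 80.2)² with x = 10.303, y = -56.904, so z ≈ 19.598 ≈ 19.6 km.

x ≈ 10.3 km, y ≈ -56.9 km, depth ≈ 19.6 km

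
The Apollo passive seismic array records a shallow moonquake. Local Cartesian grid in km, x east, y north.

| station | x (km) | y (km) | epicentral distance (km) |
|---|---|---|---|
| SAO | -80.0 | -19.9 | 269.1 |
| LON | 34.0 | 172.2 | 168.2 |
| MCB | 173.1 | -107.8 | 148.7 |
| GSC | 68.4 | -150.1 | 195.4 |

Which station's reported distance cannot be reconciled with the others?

SAO

Solve using three stations at a time. Using LON, MCB, GSC (subtract circle equations pairwise → linear system) gives (x, y) ≈ (131.3, 34.9).
Distances from that point to each station vs reported:
  SAO: calculated 218.3 vs reported 269.1 → residual 50.8 km
  LON: calculated 168.2 vs reported 168.2 → residual 0.0 km
  MCB: calculated 148.7 vs reported 148.7 → residual 0.0 km
  GSC: calculated 195.4 vs reported 195.4 → residual 0.0 km
LON, MCB, GSC are mutually consistent (residuals ≈ 0); SAO is off by 50.8 km.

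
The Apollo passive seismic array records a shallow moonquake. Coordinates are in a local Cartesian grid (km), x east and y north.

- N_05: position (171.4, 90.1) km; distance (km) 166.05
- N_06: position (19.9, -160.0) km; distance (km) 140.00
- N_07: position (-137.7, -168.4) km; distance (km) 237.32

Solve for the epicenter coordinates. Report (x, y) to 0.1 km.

(50.1, -23.3)

Circle about each station: (x − 171.4)² + (y − 90.1)² = 166.05²; (x − 19.9)² + (y + 160.0)² = 140.00²; (x + 137.7)² + (y + 168.4)² = 237.32².
Subtracting the N_05 equation from the N_06 and N_07 equations removes the quadratic terms:
-303.0 x − 500.2 y = -3527.36
-618.2 x − 517.0 y = -18924.30
Solving the 2×2 system: x ≈ 50.1, y ≈ -23.3 km.
Check against N_05 (with the unrounded x, y): √((x − 171.4)²+(y − 90.1)²) = 166.05 ≈ 166.05 km. ✓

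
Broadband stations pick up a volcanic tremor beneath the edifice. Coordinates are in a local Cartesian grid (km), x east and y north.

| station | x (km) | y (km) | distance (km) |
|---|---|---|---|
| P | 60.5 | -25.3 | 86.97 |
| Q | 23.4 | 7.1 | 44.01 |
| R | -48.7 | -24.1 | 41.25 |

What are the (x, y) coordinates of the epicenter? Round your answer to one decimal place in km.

Circle about each station: (x − 60.5)² + (y + 25.3)² = 86.97²; (x − 23.4)² + (y − 7.1)² = 44.01²; (x + 48.7)² + (y + 24.1)² = 41.25².
Subtracting the P equation from the Q and R equations removes the quadratic terms:
-74.2 x + 64.8 y = 1924.53
-218.4 x + 2.4 y = 4514.38
Solving the 2×2 system: x ≈ -20.6, y ≈ 6.1 km.
Check against P (with the unrounded x, y): √((x − 60.5)²+(y + 25.3)²) = 86.97 ≈ 86.97 km. ✓

(-20.6, 6.1)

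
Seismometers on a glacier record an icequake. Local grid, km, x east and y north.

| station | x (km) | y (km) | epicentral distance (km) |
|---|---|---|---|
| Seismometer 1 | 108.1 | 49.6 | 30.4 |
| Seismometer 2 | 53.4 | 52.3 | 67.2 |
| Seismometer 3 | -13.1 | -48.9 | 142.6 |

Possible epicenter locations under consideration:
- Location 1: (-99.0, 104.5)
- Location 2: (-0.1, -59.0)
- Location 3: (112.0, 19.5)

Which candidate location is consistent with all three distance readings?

For each candidate, compare |candidate − station| to the reported distance:
Location 1: residuals Seismometer 1 183.9, Seismometer 2 93.9, Seismometer 3 33.2 → max 183.9 km
Location 2: residuals Seismometer 1 122.9, Seismometer 2 56.3, Seismometer 3 126.1 → max 126.1 km
Location 3: residuals Seismometer 1 0.0, Seismometer 2 0.0, Seismometer 3 0.0 → max 0.0 km
Only Location 3 has all residuals ≈ 0.

Location 3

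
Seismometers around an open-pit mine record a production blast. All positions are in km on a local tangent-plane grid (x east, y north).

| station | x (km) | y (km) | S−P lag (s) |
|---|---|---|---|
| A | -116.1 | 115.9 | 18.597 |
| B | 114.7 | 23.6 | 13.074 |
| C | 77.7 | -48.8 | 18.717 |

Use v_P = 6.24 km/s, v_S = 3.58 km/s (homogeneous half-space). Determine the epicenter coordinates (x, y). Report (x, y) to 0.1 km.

Distance from S−P lag: d = Δt · v_P v_S / (v_P − v_S) = Δt · (6.24·3.58)/(6.24−3.58) ≈ 8.3982·Δt.
So d_A = 156.18, d_B = 109.80, d_C = 157.19 km.
Circle about each station: (x + 116.1)² + (y − 115.9)² = 156.18²; (x − 114.7)² + (y − 23.6)² = 109.80²; (x − 77.7)² + (y + 48.8)² = 157.19².
Subtracting pairs of circle equations eliminates x²+y² and gives linear equations (the radical axes):
461.6 x − 184.6 y = -862.82
387.6 x − 329.4 y = -18809.79
Solving the 2×2 system: x ≈ 39.6, y ≈ 103.7 km.

x ≈ 39.6 km, y ≈ 103.7 km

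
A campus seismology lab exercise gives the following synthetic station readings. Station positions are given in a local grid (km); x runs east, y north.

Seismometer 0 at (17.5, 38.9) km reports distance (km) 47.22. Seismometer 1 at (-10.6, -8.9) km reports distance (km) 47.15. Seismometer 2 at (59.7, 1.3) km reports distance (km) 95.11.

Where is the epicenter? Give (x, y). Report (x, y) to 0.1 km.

(-29.5, 34.3)

Circle about each station: (x − 17.5)² + (y − 38.9)² = 47.22²; (x + 10.6)² + (y + 8.9)² = 47.15²; (x − 59.7)² + (y − 1.3)² = 95.11².
Subtracting the Seismometer 0 equation from the Seismometer 1 and Seismometer 2 equations removes the quadratic terms:
-56.2 x − 95.6 y = -1621.28
84.4 x − 75.2 y = -5069.86
Solving the 2×2 system: x ≈ -29.5, y ≈ 34.3 km.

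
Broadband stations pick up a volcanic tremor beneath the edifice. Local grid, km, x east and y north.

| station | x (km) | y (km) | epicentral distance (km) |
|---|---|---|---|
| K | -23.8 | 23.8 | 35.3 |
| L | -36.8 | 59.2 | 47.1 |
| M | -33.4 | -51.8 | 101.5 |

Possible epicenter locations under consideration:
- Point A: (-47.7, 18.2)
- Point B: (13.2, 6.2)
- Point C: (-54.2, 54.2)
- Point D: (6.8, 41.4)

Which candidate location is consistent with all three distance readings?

For each candidate, compare |candidate − station| to the reported distance:
Point A: residuals K 10.8, L 4.7, M 30.1 → max 30.1 km
Point B: residuals K 5.7, L 25.8, M 27.1 → max 27.1 km
Point C: residuals K 7.7, L 29.0, M 6.5 → max 29.0 km
Point D: residuals K 0.0, L 0.0, M 0.0 → max 0.0 km
Only Point D has all residuals ≈ 0.

Point D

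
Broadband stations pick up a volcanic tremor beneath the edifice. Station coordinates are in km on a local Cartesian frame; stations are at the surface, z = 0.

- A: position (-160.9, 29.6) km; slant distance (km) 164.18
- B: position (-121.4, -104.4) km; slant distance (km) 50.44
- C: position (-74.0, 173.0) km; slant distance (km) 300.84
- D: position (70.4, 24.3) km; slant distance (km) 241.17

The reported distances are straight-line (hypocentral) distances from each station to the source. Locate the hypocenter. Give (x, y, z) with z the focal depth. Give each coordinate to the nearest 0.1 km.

(-116.1, -121.1, 47.3)

Each station gives a sphere (x−x_i)² + (y−y_i)² + z² = d_i² (stations at z=0).
Subtracting the A sphere from B and C: z² cancels, leaving linear equations in x and y:
79.0 x − 268.0 y = 23283.23
173.8 x + 286.8 y = -54909.60
Solving: x ≈ -116.098, y ≈ -121.101 km (keep extra digits for the depth step; rounded: -116.1, -121.1).
Then from the A sphere: z² = 164.18² − (x + 160.9)² − (y − 29.6)² with x = -116.098, y = -121.101, so z ≈ 47.298 ≈ 47.3 km.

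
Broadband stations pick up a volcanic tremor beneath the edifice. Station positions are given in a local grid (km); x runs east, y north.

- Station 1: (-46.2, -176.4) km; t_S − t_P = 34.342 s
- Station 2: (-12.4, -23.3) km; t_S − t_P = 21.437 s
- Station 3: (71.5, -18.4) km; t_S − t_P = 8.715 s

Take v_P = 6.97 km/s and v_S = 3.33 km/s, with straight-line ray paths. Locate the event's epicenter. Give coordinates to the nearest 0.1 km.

123.5 km east, -38.0 km north

Distance from S−P lag: d = Δt · v_P v_S / (v_P − v_S) = Δt · (6.97·3.33)/(6.97−3.33) ≈ 6.3764·Δt.
So d_Station 1 = 218.98, d_Station 2 = 136.69, d_Station 3 = 55.57 km.
Circle about each station: (x + 46.2)² + (y + 176.4)² = 218.98²; (x + 12.4)² + (y + 23.3)² = 136.69²; (x − 71.5)² + (y + 18.4)² = 55.57².
Subtracting the Station 1 equation from the Station 2 and Station 3 equations removes the quadratic terms:
67.6 x + 306.2 y = -3286.67
235.4 x + 316.0 y = 17063.63
Solving the 2×2 system: x ≈ 123.5, y ≈ -38.0 km.
Check against Station 1 (with the unrounded x, y): √((x + 46.2)²+(y + 176.4)²) = 218.98 ≈ 218.98 km. ✓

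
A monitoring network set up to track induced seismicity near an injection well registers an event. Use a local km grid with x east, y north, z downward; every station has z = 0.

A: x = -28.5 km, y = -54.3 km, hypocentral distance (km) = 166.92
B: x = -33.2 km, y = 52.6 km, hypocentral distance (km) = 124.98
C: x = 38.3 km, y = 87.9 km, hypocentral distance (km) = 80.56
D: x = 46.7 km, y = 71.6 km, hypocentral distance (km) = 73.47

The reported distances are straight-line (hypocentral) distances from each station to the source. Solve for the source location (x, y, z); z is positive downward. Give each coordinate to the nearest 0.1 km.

x ≈ 71.0 km, y ≈ 60.9 km, depth ≈ 68.5 km

Each station gives a sphere (x−x_i)² + (y−y_i)² + z² = d_i² (stations at z=0).
Subtracting the A sphere from B and C: z² cancels, leaving linear equations in x and y:
-9.4 x + 213.8 y = 12350.55
133.6 x + 284.4 y = 26804.93
Solving: x ≈ 71.018, y ≈ 60.889 km (keep extra digits for the depth step; rounded: 71.0, 60.9).
Then from the A sphere: z² = 166.92² − (x + 28.5)² − (y + 54.3)² with x = 71.018, y = 60.889, so z ≈ 68.483 ≈ 68.5 km.
Check against D (with the unrounded solution): distance 73.46 ≈ 73.47 km. ✓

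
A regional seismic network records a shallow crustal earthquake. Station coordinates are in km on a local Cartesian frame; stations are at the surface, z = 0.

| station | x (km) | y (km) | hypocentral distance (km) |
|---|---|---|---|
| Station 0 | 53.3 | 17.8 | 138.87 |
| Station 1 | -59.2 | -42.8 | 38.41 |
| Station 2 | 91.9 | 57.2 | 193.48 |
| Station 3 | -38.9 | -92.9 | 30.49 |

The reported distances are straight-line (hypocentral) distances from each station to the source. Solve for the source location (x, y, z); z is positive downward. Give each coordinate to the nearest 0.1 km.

x ≈ -49.3 km, y ≈ -73.4 km, depth ≈ 21.0 km

Each station gives a sphere (x−x_i)² + (y−y_i)² + z² = d_i² (stations at z=0).
Subtracting the Station 0 sphere from Station 1 and Station 2: z² cancels, leaving linear equations in x and y:
-225.0 x − 121.2 y = 19988.30
77.2 x + 78.8 y = -9589.91
Solving: x ≈ -49.297, y ≈ -73.403 km (keep extra digits for the depth step; rounded: -49.3, -73.4).
Then from the Station 0 sphere: z² = 138.87² − (x − 53.3)² − (y − 17.8)² with x = -49.297, y = -73.403, so z ≈ 20.994 ≈ 21.0 km.
Check against Station 3 (with the unrounded solution): distance 30.48 ≈ 30.49 km. ✓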